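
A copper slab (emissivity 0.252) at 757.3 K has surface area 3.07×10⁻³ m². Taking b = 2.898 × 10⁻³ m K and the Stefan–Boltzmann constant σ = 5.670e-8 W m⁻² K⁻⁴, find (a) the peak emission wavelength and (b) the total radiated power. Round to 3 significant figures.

λ_max ≈ 3.83 μm; P ≈ 14.4 W

(a) λ_max = b/T = 2.898×10⁻³/757.3 = 3.827×10⁻⁶ m = 3.83 μm.
Area A = 3.07×10⁻³ m².
(b) P = εσAT⁴ = 0.252×5.670×10⁻⁸×3.07×10⁻³×(757.3)⁴ = 14.4 W.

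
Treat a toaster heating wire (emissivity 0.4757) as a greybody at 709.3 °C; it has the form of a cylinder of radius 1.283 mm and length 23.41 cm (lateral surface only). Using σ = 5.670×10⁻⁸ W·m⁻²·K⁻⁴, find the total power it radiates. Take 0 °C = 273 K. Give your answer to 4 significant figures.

T = 709.3 °C + 273 = 982.3 K.
Lateral area A = 2πrL = 2π×1.283×10⁻³×0.2341 = 1.88716×10⁻³ m².
P = εσAT⁴ = 0.4757 × 5.670×10⁻⁸ × 1.88716×10⁻³ × (982.3)⁴ = 47.39 W.

P ≈ 47.39 W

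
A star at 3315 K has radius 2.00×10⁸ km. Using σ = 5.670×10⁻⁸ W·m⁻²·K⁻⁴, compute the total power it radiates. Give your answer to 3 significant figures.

Surface area A = 4πR² = 4π(2.00×10¹¹ m)² = 5.02655×10²³ m².
P = σAT⁴ = 5.670×10⁻⁸ × 5.02655×10²³ × (3315)⁴ = 3.44×10³⁰ W.

P ≈ 3.44×10³⁰ W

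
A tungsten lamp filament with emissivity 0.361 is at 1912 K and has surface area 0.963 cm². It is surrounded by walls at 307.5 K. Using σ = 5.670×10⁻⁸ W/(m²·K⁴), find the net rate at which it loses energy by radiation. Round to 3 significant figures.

Net loss ≈ 26.3 W

Area A = 0.963 cm² = 9.63×10⁻⁵ m².
Net radiated power P_net = εσA(T⁴ − T₀⁴) = 0.361×5.670×10⁻⁸×9.63×10⁻⁵×(1912⁴ − 307.5⁴).
T⁴ − T₀⁴ = 1.33645×10¹³ − 8.94088×10⁹ = 1.33556×10¹³ K⁴, so P_net = 26.3 W.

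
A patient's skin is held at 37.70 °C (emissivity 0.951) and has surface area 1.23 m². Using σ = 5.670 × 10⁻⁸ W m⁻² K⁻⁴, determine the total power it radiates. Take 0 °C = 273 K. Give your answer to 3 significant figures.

T = 37.70 °C + 273 = 310.70 K.
Area A = 1.23 m².
P = εσAT⁴ = 0.951 × 5.670×10⁻⁸ × 1.23 × (310.70)⁴ = 618 W.

P ≈ 618 W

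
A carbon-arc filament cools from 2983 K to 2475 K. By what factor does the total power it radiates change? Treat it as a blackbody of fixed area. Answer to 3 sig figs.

P₂/P₁ ≈ 0.474

P ∝ T⁴, so P₂/P₁ = (T₂/T₁)⁴ = (2475/2983)⁴ = (0.829702)⁴ = 0.474.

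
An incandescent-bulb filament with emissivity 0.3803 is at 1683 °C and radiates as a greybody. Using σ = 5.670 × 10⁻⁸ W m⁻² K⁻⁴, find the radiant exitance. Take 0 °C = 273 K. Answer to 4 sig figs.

I ≈ 3.156×10⁵ W/m²

T = 1683 °C + 273 = 1956 K.
Stefan–Boltzmann: I = εσT⁴ = 0.3803 × 5.670×10⁻⁸ × (1956)⁴ = 3.156×10⁵ W/m².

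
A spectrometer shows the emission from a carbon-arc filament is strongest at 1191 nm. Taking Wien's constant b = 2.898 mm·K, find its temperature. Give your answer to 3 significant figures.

Wien's law gives T = b/λ_max = (2.898×10⁻³ m·K)/(1.191×10⁻⁶ m) = 2.43×10³ K.

T ≈ 2.43×10³ K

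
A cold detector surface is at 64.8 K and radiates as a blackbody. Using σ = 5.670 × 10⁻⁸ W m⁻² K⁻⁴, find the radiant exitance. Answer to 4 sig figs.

Stefan–Boltzmann: I = σT⁴ = 5.670×10⁻⁸ × (64.8)⁴ = 0.9997 W/m².

I ≈ 0.9997 W/m²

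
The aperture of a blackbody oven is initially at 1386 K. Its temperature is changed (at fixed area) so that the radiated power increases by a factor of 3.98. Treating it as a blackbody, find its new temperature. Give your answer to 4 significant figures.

P ∝ T⁴, so T₂/T₁ = (P₂/P₁)^(1/4) = (3.98)^(1/4) = 1.41244.
T₂ = 1386 × 1.41244 = 1958 K.

T₂ ≈ 1958 K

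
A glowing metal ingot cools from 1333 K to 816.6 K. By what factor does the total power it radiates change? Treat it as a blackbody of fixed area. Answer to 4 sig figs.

P₂/P₁ ≈ 0.1408

P ∝ T⁴, so P₂/P₁ = (T₂/T₁)⁴ = (816.6/1333)⁴ = (0.612603)⁴ = 0.1408.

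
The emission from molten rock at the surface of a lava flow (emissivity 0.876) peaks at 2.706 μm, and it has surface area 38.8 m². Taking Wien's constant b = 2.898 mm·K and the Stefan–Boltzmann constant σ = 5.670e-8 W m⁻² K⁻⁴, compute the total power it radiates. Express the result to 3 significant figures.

Wien's law: T = b/λ_max = 2.898×10⁻³/2.706×10⁻⁶ = 1070.95 K.
Area A = 38.8 m².
Then P = εσAT⁴ = 0.876×5.670×10⁻⁸×38.8×(1070.95)⁴ = 2.54×10⁶ W.

P ≈ 2.54×10⁶ W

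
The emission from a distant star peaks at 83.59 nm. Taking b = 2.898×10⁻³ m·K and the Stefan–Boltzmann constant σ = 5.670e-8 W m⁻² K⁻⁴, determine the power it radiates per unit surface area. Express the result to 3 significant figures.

Wien's law: T = b/λ_max = 2.898×10⁻³/8.359×10⁻⁸ = 34669.2 K.
Then I = σT⁴ = 5.670×10⁻⁸×(34669.2)⁴ = 8.19×10¹⁰ W/m².

I ≈ 8.19×10¹⁰ W/m²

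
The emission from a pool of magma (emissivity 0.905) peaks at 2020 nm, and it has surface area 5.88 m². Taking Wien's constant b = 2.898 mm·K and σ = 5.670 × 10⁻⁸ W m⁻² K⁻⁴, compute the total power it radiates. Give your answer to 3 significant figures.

Wien's law: T = b/λ_max = 2.898×10⁻³/2.020×10⁻⁶ = 1434.65 K.
Area A = 5.88 m².
Then P = εσAT⁴ = 0.905×5.670×10⁻⁸×5.88×(1434.65)⁴ = 1.28×10⁶ W.

P ≈ 1.28×10⁶ W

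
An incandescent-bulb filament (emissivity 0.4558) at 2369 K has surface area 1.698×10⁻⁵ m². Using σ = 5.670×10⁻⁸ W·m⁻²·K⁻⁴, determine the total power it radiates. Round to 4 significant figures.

Area A = 1.698×10⁻⁵ m².
P = εσAT⁴ = 0.4558 × 5.670×10⁻⁸ × 1.698×10⁻⁵ × (2369)⁴ = 13.82 W.

P ≈ 13.82 W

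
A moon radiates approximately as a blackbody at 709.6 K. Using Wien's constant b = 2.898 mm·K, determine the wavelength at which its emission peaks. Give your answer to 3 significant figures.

Wien's displacement law: λ_max = b/T = (2.898×10⁻³ m·K)/(709.6 K) = 4.084×10⁻⁶ m.
That is 4.08 μm, in the infrared range.

λ_max ≈ 4.08 μm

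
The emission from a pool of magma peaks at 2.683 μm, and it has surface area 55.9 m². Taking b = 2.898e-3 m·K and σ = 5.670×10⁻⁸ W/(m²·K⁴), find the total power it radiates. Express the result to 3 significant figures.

Wien's law: T = b/λ_max = 2.898×10⁻³/2.683×10⁻⁶ = 1080.13 K.
Area A = 55.9 m².
Then P = σAT⁴ = 5.670×10⁻⁸×55.9×(1080.13)⁴ = 4.31×10⁶ W.

P ≈ 4.31×10⁶ W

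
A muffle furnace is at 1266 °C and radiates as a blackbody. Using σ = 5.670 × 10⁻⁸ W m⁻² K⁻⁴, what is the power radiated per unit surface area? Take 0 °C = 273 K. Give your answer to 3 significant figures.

T = 1266 °C + 273 = 1539 K.
Stefan–Boltzmann: I = σT⁴ = 5.670×10⁻⁸ × (1539)⁴ = 3.18×10⁵ W/m².

I ≈ 3.18×10⁵ W/m²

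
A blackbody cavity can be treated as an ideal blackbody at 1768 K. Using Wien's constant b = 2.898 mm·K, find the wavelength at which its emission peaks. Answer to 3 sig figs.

Wien's displacement law: λ_max = b/T = (2.898×10⁻³ m·K)/(1768 K) = 1.639×10⁻⁶ m.
That is 1.64 μm, in the infrared range.

λ_max ≈ 1.64 μm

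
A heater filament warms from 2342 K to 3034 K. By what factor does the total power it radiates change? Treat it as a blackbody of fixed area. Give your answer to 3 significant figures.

P ∝ T⁴, so P₂/P₁ = (T₂/T₁)⁴ = (3034/2342)⁴ = (1.29547)⁴ = 2.82.

P₂/P₁ ≈ 2.82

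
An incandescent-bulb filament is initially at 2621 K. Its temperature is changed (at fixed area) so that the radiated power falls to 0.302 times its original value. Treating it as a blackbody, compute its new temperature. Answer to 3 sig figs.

P ∝ T⁴, so T₂/T₁ = (P₂/P₁)^(1/4) = (0.302)^(1/4) = 0.741313.
T₂ = 2621 × 0.741313 = 1.94×10³ K.

T₂ ≈ 1.94×10³ K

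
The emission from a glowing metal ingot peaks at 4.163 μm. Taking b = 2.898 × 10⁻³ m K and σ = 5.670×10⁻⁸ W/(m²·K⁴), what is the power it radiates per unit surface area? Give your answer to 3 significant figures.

I ≈ 1.33×10⁴ W/m²

Wien's law: T = b/λ_max = 2.898×10⁻³/4.163×10⁻⁶ = 696.133 K.
Then I = σT⁴ = 5.670×10⁻⁸×(696.133)⁴ = 1.33×10⁴ W/m².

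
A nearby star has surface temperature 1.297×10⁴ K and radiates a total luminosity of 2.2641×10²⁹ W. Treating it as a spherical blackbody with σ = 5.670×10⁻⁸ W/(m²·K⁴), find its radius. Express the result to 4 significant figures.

R ≈ 3.351×10⁹ m

L = 4πR²σT⁴ ⇒ R = √(L/(4πσT⁴)).
σT⁴ = 1.60451×10⁹ W/m², so R = √(2.2641×10²⁹/(4π×1.60451×10⁹)) = 3.351×10⁹ m.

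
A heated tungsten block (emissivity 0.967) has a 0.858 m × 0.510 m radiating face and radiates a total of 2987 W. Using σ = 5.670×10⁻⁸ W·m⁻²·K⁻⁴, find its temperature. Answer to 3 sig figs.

Area A = 0.858 × 0.510 = 0.43758 m².
P = εσAT⁴ ⇒ T = (P/(εσA))^(1/4) = (2987/(0.967×5.670×10⁻⁸×0.43758))^(1/4) = 594 K.

T ≈ 594 K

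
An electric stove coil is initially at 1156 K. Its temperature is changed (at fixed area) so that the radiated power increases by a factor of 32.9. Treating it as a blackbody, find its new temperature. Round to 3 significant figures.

T₂ ≈ 2.77×10³ K

P ∝ T⁴, so T₂/T₁ = (P₂/P₁)^(1/4) = (32.9)^(1/4) = 2.39496.
T₂ = 1156 × 2.39496 = 2.77×10³ K.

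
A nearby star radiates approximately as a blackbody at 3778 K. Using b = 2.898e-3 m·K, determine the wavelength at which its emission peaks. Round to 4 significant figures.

λ_max ≈ 767.1 nm

Wien's displacement law: λ_max = b/T = (2.898×10⁻³ m·K)/(3778 K) = 7.6707×10⁻⁷ m.
That is 767.1 nm, in the infrared range.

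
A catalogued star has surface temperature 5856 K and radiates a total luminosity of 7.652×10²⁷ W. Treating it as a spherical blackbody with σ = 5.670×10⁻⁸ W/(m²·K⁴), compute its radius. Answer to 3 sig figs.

R ≈ 3.02×10⁹ m

L = 4πR²σT⁴ ⇒ R = √(L/(4πσT⁴)).
σT⁴ = 6.66787×10⁷ W/m², so R = √(7.652×10²⁷/(4π×6.66787×10⁷)) = 3.02×10⁹ m.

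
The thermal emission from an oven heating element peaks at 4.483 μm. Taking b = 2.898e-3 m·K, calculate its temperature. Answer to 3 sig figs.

T ≈ 646 K

Wien's law gives T = b/λ_max = (2.898×10⁻³ m·K)/(4.483×10⁻⁶ m) = 646 K.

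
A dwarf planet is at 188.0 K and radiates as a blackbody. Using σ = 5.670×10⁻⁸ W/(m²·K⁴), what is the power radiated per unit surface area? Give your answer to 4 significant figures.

Stefan–Boltzmann: I = σT⁴ = 5.670×10⁻⁸ × (188.0)⁴ = 70.83 W/m².

I ≈ 70.83 W/m²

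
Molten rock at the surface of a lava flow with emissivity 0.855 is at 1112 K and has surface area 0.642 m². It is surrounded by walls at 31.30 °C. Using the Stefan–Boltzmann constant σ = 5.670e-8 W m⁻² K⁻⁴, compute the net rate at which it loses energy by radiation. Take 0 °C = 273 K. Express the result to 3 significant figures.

Surroundings: T = 31.30 °C + 273 = 304.30 K.
Area A = 0.642 m².
Net radiated power P_net = εσA(T⁴ − T₀⁴) = 0.855×5.670×10⁻⁸×0.642×(1112⁴ − 304.30⁴).
T⁴ − T₀⁴ = 1.52904×10¹² − 8.57448×10⁹ = 1.52047×10¹² K⁴, so P_net = 4.73×10⁴ W.

Net loss ≈ 4.73×10⁴ W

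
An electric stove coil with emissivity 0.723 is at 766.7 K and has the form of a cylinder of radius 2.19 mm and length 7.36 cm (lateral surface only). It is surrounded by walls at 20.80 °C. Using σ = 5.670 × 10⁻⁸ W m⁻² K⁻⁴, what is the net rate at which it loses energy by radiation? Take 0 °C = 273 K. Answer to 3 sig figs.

Net loss ≈ 14.0 W

Surroundings: T = 20.80 °C + 273 = 293.80 K.
Lateral area A = 2πrL = 2π×2.19×10⁻³×0.0736 = 1.01275×10⁻³ m².
Net radiated power P_net = εσA(T⁴ − T₀⁴) = 0.723×5.670×10⁻⁸×1.01275×10⁻³×(766.7⁴ − 293.80⁴).
T⁴ − T₀⁴ = 3.45543×10¹¹ − 7.45087×10⁹ = 3.38092×10¹¹ K⁴, so P_net = 14.0 W.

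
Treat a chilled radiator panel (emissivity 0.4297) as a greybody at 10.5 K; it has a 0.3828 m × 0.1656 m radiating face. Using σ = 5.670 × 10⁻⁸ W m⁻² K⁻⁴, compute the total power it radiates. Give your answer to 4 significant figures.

P ≈ 1.877×10⁻⁵ W

Area A = 0.3828 × 0.1656 = 0.0633917 m².
P = εσAT⁴ = 0.4297 × 5.670×10⁻⁸ × 0.0633917 × (10.5)⁴ = 1.877×10⁻⁵ W.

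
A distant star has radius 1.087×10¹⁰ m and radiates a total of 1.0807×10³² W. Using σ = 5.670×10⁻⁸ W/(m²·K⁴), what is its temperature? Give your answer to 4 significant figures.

Surface area A = 4πR² = 4π(1.087×10¹⁰ m)² = 1.48480×10²¹ m².
P = σAT⁴ ⇒ T = (P/(σA))^(1/4) = (1.0807×10³²/(5.670×10⁻⁸×1.48480×10²¹))^(1/4) = 3.366×10⁴ K.

T ≈ 3.366×10⁴ K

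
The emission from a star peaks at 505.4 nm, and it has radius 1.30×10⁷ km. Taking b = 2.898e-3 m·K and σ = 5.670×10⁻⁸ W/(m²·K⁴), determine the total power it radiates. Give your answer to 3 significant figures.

Wien's law: T = b/λ_max = 2.898×10⁻³/5.054×10⁻⁷ = 5734.07 K.
Surface area A = 4πR² = 4π(1.30×10¹⁰ m)² = 2.12372×10²¹ m².
Then P = σAT⁴ = 5.670×10⁻⁸×2.12372×10²¹×(5734.07)⁴ = 1.30×10²⁹ W.

P ≈ 1.30×10²⁹ W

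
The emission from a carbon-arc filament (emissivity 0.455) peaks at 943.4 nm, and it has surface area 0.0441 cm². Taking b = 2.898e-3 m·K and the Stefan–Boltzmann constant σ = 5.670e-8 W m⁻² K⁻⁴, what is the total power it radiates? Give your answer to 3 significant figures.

P ≈ 10.1 W

Wien's law: T = b/λ_max = 2.898×10⁻³/9.434×10⁻⁷ = 3071.87 K.
Area A = 0.0441 cm² = 4.41×10⁻⁶ m².
Then P = εσAT⁴ = 0.455×5.670×10⁻⁸×4.41×10⁻⁶×(3071.87)⁴ = 10.1 W.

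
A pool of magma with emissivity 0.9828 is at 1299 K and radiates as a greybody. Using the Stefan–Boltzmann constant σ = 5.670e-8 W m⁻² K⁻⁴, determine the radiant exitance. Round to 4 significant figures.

I ≈ 1.587×10⁵ W/m²

Stefan–Boltzmann: I = εσT⁴ = 0.9828 × 5.670×10⁻⁸ × (1299)⁴ = 1.587×10⁵ W/m².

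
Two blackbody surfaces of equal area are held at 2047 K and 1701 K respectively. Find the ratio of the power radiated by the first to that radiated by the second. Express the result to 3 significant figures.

With equal areas, P₁/P₂ = (T₁/T₂)⁴ = (2047/1701)⁴ = 2.10.

P₁/P₂ ≈ 2.10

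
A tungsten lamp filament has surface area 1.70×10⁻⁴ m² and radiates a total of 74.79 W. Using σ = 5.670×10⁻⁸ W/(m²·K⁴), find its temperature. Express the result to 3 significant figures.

Area A = 1.70×10⁻⁴ m².
P = σAT⁴ ⇒ T = (P/(σA))^(1/4) = (74.79/(5.670×10⁻⁸×1.70×10⁻⁴))^(1/4) = 1.67×10³ K.

T ≈ 1.67×10³ K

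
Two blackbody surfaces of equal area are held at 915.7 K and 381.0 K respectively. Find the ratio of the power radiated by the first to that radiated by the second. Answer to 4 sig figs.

With equal areas, P₁/P₂ = (T₁/T₂)⁴ = (915.7/381.0)⁴ = 33.37.

P₁/P₂ ≈ 33.37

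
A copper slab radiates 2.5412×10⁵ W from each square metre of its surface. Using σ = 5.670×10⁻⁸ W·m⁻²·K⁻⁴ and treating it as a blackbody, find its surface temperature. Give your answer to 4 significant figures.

T ≈ 1455 K

I = σT⁴, so T = (I/σ)^(1/4) = (2.5412×10⁵/(5.670×10⁻⁸))^(1/4) = 1455 K.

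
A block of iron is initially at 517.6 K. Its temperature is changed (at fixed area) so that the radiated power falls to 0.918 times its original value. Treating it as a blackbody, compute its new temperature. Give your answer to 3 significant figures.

T₂ ≈ 507 K

P ∝ T⁴, so T₂/T₁ = (P₂/P₁)^(1/4) = (0.918)^(1/4) = 0.978838.
T₂ = 517.6 × 0.978838 = 507 K.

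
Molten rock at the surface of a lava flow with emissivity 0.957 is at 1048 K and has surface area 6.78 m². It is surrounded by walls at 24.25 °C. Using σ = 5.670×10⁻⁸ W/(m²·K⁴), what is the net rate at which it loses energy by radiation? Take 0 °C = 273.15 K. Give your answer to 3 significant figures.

Surroundings: T = 24.25 °C + 273.15 = 297.40 K.
Area A = 6.78 m².
Net radiated power P_net = εσA(T⁴ − T₀⁴) = 0.957×5.670×10⁻⁸×6.78×(1048⁴ − 297.40⁴).
T⁴ − T₀⁴ = 1.20627×10¹² − 7.82283×10⁹ = 1.19845×10¹² K⁴, so P_net = 4.41×10⁵ W.

Net loss ≈ 4.41×10⁵ W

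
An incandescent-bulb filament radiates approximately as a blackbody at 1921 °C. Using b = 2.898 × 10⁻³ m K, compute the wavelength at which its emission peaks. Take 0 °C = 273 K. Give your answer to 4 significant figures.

T = 1921 °C + 273 = 2194 K.
Wien's displacement law: λ_max = b/T = (2.898×10⁻³ m·K)/(2194 K) = 1.3209×10⁻⁶ m.
That is 1.321 μm, in the infrared range.

λ_max ≈ 1.321 μm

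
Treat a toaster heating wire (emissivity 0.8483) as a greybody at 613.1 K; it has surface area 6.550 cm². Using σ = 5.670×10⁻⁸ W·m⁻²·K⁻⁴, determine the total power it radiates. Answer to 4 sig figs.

Area A = 6.550 cm² = 6.550×10⁻⁴ m².
P = εσAT⁴ = 0.8483 × 5.670×10⁻⁸ × 6.550×10⁻⁴ × (613.1)⁴ = 4.451 W.

P ≈ 4.451 W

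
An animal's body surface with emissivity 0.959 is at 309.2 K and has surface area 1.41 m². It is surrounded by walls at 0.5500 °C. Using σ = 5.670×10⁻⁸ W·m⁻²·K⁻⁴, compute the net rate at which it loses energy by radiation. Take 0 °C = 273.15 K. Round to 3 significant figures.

Net loss ≈ 271 W

Surroundings: T = 0.5500 °C + 273.15 = 273.7000 K.
Area A = 1.41 m².
Net radiated power P_net = εσA(T⁴ − T₀⁴) = 0.959×5.670×10⁻⁸×1.41×(309.2⁴ − 273.7000⁴).
T⁴ − T₀⁴ = 9.14025×10⁹ − 5.61176×10⁹ = 3.52849×10⁹ K⁴, so P_net = 271 W.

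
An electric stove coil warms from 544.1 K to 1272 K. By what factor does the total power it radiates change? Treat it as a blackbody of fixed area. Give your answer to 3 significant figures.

P₂/P₁ ≈ 29.9

P ∝ T⁴, so P₂/P₁ = (T₂/T₁)⁴ = (1272/544.1)⁴ = (2.33781)⁴ = 29.9.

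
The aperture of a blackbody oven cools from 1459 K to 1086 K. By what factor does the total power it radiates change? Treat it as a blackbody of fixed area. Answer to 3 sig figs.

P₂/P₁ ≈ 0.307

P ∝ T⁴, so P₂/P₁ = (T₂/T₁)⁴ = (1086/1459)⁴ = (0.744345)⁴ = 0.307.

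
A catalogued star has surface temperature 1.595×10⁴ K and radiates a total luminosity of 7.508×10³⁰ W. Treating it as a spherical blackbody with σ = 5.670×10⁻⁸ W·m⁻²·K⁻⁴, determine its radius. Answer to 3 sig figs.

L = 4πR²σT⁴ ⇒ R = √(L/(4πσT⁴)).
σT⁴ = 3.66966×10⁹ W/m², so R = √(7.508×10³⁰/(4π×3.66966×10⁹)) = 1.28×10¹⁰ m.

R ≈ 1.28×10¹⁰ m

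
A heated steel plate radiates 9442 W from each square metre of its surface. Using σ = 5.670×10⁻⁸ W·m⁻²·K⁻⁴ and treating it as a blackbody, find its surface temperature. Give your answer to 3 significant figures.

I = σT⁴, so T = (I/σ)^(1/4) = (9442/(5.670×10⁻⁸))^(1/4) = 639 K.

T ≈ 639 K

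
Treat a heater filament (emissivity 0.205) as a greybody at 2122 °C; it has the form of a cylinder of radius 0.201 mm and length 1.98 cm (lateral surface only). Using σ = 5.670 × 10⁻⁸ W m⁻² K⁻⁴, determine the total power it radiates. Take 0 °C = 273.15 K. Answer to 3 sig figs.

T = 2122 °C + 273.15 = 2395.15 K.
Lateral area A = 2πrL = 2π×2.01×10⁻⁴×0.0198 = 2.50058×10⁻⁵ m².
P = εσAT⁴ = 0.205 × 5.670×10⁻⁸ × 2.50058×10⁻⁵ × (2395.15)⁴ = 9.57 W.

P ≈ 9.57 W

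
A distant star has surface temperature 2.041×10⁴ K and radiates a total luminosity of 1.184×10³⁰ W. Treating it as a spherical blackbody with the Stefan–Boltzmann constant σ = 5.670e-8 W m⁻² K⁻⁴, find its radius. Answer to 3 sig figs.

R ≈ 3.09×10⁹ m

L = 4πR²σT⁴ ⇒ R = √(L/(4πσT⁴)).
σT⁴ = 9.83909×10⁹ W/m², so R = √(1.184×10³⁰/(4π×9.83909×10⁹)) = 3.09×10⁹ m.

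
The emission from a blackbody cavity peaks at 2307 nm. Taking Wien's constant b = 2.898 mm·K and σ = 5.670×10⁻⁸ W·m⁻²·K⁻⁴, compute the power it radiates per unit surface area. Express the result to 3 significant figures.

I ≈ 1.41×10⁵ W/m²

Wien's law: T = b/λ_max = 2.898×10⁻³/2.307×10⁻⁶ = 1256.18 K.
Then I = σT⁴ = 5.670×10⁻⁸×(1256.18)⁴ = 1.41×10⁵ W/m².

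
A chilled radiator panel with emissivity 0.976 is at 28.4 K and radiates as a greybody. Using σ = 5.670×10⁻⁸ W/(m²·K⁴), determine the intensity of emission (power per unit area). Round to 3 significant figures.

I ≈ 0.0360 W/m²

Stefan–Boltzmann: I = εσT⁴ = 0.976 × 5.670×10⁻⁸ × (28.4)⁴ = 0.0360 W/m².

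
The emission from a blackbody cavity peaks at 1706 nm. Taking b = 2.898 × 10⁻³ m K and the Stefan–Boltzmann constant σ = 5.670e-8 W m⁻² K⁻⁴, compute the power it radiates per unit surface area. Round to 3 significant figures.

Wien's law: T = b/λ_max = 2.898×10⁻³/1.706×10⁻⁶ = 1698.71 K.
Then I = σT⁴ = 5.670×10⁻⁸×(1698.71)⁴ = 4.72×10⁵ W/m².

I ≈ 4.72×10⁵ W/m²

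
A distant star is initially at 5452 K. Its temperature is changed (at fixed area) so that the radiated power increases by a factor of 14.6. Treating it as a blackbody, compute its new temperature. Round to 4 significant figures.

P ∝ T⁴, so T₂/T₁ = (P₂/P₁)^(1/4) = (14.6)^(1/4) = 1.95474.
T₂ = 5452 × 1.95474 = 1.066×10⁴ K.

T₂ ≈ 1.066×10⁴ K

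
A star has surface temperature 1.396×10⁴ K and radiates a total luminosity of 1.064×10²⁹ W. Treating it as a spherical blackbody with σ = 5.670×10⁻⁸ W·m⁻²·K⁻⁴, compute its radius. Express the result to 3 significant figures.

R ≈ 1.98×10⁹ m

L = 4πR²σT⁴ ⇒ R = √(L/(4πσT⁴)).
σT⁴ = 2.15340×10⁹ W/m², so R = √(1.064×10²⁹/(4π×2.15340×10⁹)) = 1.98×10⁹ m.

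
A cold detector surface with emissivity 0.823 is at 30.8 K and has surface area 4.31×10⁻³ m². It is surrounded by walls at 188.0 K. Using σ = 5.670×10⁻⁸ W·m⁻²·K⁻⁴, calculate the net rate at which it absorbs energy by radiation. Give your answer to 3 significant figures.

Area A = 4.31×10⁻³ m².
Net radiated power P_net = εσA(T⁴ − T₀⁴) = 0.823×5.670×10⁻⁸×4.31×10⁻³×(30.8⁴ − 188.0⁴).
T⁴ − T₀⁴ = 8.99918×10⁵ − 1.24920×10⁹ = -1.24830×10⁹ K⁴, so P_net = -0.251 W — negative, meaning a net gain of 0.251 W.

Net gain ≈ 0.251 W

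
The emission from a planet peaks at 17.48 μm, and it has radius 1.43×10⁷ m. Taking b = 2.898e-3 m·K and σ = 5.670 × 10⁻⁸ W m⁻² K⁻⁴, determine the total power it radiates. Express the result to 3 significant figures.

P ≈ 1.10×10¹⁷ W

Wien's law: T = b/λ_max = 2.898×10⁻³/1.748×10⁻⁵ = 165.789 K.
Surface area A = 4πR² = 4π(1.43×10⁷ m)² = 2.56970×10¹⁵ m².
Then P = σAT⁴ = 5.670×10⁻⁸×2.56970×10¹⁵×(165.789)⁴ = 1.10×10¹⁷ W.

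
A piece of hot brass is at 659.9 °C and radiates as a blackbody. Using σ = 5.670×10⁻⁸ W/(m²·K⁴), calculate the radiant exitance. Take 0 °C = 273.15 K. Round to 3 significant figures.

I ≈ 4.30×10⁴ W/m²

T = 659.9 °C + 273.15 = 933.05 K.
Stefan–Boltzmann: I = σT⁴ = 5.670×10⁻⁸ × (933.05)⁴ = 4.30×10⁴ W/m².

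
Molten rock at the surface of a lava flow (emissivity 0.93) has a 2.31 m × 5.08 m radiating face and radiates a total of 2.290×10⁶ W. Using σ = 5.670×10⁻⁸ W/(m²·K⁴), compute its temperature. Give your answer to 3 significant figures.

T ≈ 1.39×10³ K

Area A = 2.31 × 5.08 = 11.7348 m².
P = εσAT⁴ ⇒ T = (P/(εσA))^(1/4) = (2.290×10⁶/(0.93×5.670×10⁻⁸×11.7348))^(1/4) = 1.39×10³ K.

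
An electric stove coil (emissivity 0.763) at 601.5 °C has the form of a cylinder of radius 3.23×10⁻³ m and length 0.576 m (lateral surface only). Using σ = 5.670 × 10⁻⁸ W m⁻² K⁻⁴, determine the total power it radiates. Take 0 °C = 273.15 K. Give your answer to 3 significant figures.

T = 601.5 °C + 273.15 = 874.65 K.
Lateral area A = 2πrL = 2π×3.23×10⁻³×0.576 = 0.0116897 m².
P = εσAT⁴ = 0.763 × 5.670×10⁻⁸ × 0.0116897 × (874.65)⁴ = 296 W.

P ≈ 296 W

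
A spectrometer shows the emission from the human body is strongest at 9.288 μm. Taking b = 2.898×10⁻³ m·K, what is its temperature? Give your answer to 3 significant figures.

T ≈ 312 K

Wien's law gives T = b/λ_max = (2.898×10⁻³ m·K)/(9.288×10⁻⁶ m) = 312 K.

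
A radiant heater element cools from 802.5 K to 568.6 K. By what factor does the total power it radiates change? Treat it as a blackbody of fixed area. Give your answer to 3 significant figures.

P ∝ T⁴, so P₂/P₁ = (T₂/T₁)⁴ = (568.6/802.5)⁴ = (0.708536)⁴ = 0.252.

P₂/P₁ ≈ 0.252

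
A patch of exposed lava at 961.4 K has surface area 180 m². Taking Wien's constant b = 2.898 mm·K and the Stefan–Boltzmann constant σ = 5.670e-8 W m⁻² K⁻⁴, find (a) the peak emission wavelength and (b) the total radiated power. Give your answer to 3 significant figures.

λ_max ≈ 3.01 μm; P ≈ 8.72×10⁶ W

(a) λ_max = b/T = 2.898×10⁻³/961.4 = 3.014×10⁻⁶ m = 3.01 μm.
Area A = 180 m².
(b) P = σAT⁴ = 5.670×10⁻⁸×180×(961.4)⁴ = 8.72×10⁶ W.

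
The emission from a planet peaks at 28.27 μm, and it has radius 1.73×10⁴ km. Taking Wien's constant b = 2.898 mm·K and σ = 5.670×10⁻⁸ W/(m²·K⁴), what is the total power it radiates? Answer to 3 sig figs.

Wien's law: T = b/λ_max = 2.898×10⁻³/2.827×10⁻⁵ = 102.511 K.
Surface area A = 4πR² = 4π(1.73×10⁷ m)² = 3.76099×10¹⁵ m².
Then P = σAT⁴ = 5.670×10⁻⁸×3.76099×10¹⁵×(102.511)⁴ = 2.35×10¹⁶ W.

P ≈ 2.35×10¹⁶ W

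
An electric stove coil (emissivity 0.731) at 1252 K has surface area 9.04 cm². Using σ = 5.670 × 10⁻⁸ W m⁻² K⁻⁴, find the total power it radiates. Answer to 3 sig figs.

P ≈ 92.1 W

Area A = 9.04 cm² = 9.04×10⁻⁴ m².
P = εσAT⁴ = 0.731 × 5.670×10⁻⁸ × 9.04×10⁻⁴ × (1252)⁴ = 92.1 W.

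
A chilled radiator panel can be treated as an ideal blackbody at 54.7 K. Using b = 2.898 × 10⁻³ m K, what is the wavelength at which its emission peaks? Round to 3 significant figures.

Wien's displacement law: λ_max = b/T = (2.898×10⁻³ m·K)/(54.7 K) = 5.298×10⁻⁵ m.
That is 53.0 μm, in the infrared range.

λ_max ≈ 53.0 μm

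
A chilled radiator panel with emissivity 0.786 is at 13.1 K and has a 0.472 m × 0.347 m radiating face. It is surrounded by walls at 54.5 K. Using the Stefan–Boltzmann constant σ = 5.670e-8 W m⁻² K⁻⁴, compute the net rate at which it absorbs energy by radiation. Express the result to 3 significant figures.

Net gain ≈ 0.0642 W

Area A = 0.472 × 0.347 = 0.163784 m².
Net radiated power P_net = εσA(T⁴ − T₀⁴) = 0.786×5.670×10⁻⁸×0.163784×(13.1⁴ − 54.5⁴).
T⁴ − T₀⁴ = 29450.0 − 8.82239×10⁶ = -8.79294×10⁶ K⁴, so P_net = -0.0642 W — negative, meaning a net gain of 0.0642 W.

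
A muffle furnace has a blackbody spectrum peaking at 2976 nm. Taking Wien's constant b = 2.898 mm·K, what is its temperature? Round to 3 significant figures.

T ≈ 974 K

Wien's law gives T = b/λ_max = (2.898×10⁻³ m·K)/(2.976×10⁻⁶ m) = 974 K.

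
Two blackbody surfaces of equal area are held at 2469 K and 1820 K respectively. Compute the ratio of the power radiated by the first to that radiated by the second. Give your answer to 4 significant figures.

With equal areas, P₁/P₂ = (T₁/T₂)⁴ = (2469/1820)⁴ = 3.387.

P₁/P₂ ≈ 3.387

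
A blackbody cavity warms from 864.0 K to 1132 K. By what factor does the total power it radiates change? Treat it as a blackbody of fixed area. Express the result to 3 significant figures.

P₂/P₁ ≈ 2.95

P ∝ T⁴, so P₂/P₁ = (T₂/T₁)⁴ = (1132/864.0)⁴ = (1.31019)⁴ = 2.95.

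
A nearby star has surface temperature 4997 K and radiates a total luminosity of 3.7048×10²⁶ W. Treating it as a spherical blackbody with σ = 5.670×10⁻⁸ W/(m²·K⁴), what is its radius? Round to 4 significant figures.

R ≈ 9.132×10⁸ m

L = 4πR²σT⁴ ⇒ R = √(L/(4πσT⁴)).
σT⁴ = 3.53525×10⁷ W/m², so R = √(3.7048×10²⁶/(4π×3.53525×10⁷)) = 9.132×10⁸ m.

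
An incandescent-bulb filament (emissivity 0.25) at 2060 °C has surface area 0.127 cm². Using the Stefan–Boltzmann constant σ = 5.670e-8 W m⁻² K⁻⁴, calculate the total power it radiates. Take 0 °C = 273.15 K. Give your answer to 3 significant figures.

P ≈ 5.33 W

T = 2060 °C + 273.15 = 2333.15 K.
Area A = 0.127 cm² = 1.27×10⁻⁵ m².
P = εσAT⁴ = 0.25 × 5.670×10⁻⁸ × 1.27×10⁻⁵ × (2333.15)⁴ = 5.33 W.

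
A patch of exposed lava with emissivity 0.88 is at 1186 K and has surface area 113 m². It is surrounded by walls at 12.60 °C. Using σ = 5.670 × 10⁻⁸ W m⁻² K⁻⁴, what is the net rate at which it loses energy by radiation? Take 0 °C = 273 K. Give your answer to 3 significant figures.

Surroundings: T = 12.60 °C + 273 = 285.60 K.
Area A = 113 m².
Net radiated power P_net = εσA(T⁴ − T₀⁴) = 0.88×5.670×10⁻⁸×113×(1186⁴ − 285.60⁴).
T⁴ − T₀⁴ = 1.97851×10¹² − 6.65323×10⁹ = 1.97186×10¹² K⁴, so P_net = 1.11×10⁷ W.

Net loss ≈ 1.11×10⁷ W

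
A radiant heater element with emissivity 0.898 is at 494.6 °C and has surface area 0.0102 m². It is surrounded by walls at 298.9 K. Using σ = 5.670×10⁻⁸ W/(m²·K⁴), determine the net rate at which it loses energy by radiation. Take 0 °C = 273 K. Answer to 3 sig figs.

Net loss ≈ 176 W

T = 494.6 °C + 273 = 767.6 K.
Area A = 0.0102 m².
Net radiated power P_net = εσA(T⁴ − T₀⁴) = 0.898×5.670×10⁻⁸×0.0102×(767.6⁴ − 298.9⁴).
T⁴ − T₀⁴ = 3.47168×10¹¹ − 7.98185×10⁹ = 3.39186×10¹¹ K⁴, so P_net = 176 W.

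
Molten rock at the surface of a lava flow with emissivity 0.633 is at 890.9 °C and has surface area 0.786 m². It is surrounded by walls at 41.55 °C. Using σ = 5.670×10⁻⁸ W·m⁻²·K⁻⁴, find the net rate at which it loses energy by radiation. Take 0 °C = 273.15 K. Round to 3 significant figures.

T = 890.9 °C + 273.15 = 1164.05 K.
Surroundings: T = 41.55 °C + 273.15 = 314.70 K.
Area A = 0.786 m².
Net radiated power P_net = εσA(T⁴ − T₀⁴) = 0.633×5.670×10⁻⁸×0.786×(1164.05⁴ − 314.70⁴).
T⁴ − T₀⁴ = 1.83606×10¹² − 9.80815×10⁹ = 1.82625×10¹² K⁴, so P_net = 5.15×10⁴ W.

Net loss ≈ 5.15×10⁴ W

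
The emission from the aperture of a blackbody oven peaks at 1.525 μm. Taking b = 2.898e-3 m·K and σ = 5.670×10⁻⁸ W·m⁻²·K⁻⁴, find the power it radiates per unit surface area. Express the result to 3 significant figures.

Wien's law: T = b/λ_max = 2.898×10⁻³/1.525×10⁻⁶ = 1900.33 K.
Then I = σT⁴ = 5.670×10⁻⁸×(1900.33)⁴ = 7.39×10⁵ W/m².

I ≈ 7.39×10⁵ W/m²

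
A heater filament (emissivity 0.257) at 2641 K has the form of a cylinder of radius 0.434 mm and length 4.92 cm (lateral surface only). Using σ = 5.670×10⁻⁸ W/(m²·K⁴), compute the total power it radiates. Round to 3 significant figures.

Lateral area A = 2πrL = 2π×4.34×10⁻⁴×0.0492 = 1.34164×10⁻⁴ m².
P = εσAT⁴ = 0.257 × 5.670×10⁻⁸ × 1.34164×10⁻⁴ × (2641)⁴ = 95.1 W.

P ≈ 95.1 W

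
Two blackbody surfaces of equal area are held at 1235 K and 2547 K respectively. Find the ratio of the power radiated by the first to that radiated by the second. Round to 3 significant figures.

With equal areas, P₁/P₂ = (T₁/T₂)⁴ = (1235/2547)⁴ = 0.0553.

P₁/P₂ ≈ 0.0553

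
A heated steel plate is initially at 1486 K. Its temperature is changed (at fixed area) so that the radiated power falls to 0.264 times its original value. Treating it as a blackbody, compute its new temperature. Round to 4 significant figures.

T₂ ≈ 1065 K

P ∝ T⁴, so T₂/T₁ = (P₂/P₁)^(1/4) = (0.264)^(1/4) = 0.716805.
T₂ = 1486 × 0.716805 = 1065 K.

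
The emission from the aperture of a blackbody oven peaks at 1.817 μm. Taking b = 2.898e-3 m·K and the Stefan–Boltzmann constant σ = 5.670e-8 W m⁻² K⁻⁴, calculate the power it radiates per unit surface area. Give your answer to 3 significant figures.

Wien's law: T = b/λ_max = 2.898×10⁻³/1.817×10⁻⁶ = 1594.94 K.
Then I = σT⁴ = 5.670×10⁻⁸×(1594.94)⁴ = 3.67×10⁵ W/m².

I ≈ 3.67×10⁵ W/m²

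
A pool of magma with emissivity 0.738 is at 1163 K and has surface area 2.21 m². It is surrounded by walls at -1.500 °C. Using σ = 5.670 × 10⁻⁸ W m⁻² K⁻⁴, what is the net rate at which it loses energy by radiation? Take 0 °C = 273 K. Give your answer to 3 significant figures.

Net loss ≈ 1.69×10⁵ W

Surroundings: T = -1.500 °C + 273 = 271.500 K.
Area A = 2.21 m².
Net radiated power P_net = εσA(T⁴ − T₀⁴) = 0.738×5.670×10⁻⁸×2.21×(1163⁴ − 271.500⁴).
T⁴ − T₀⁴ = 1.82944×10¹² − 5.43350×10⁹ = 1.82401×10¹² K⁴, so P_net = 1.69×10⁵ W.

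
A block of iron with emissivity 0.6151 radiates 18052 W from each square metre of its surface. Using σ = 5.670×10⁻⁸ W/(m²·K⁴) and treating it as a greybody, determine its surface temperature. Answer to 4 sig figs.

T ≈ 848.2 K

I = εσT⁴, so T = (I/εσ)^(1/4) = (18052/(0.6151×5.670×10⁻⁸))^(1/4) = 848.2 K.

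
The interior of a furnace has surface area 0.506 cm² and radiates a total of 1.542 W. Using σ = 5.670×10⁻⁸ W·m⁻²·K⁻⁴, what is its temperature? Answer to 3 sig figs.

Area A = 0.506 cm² = 5.06×10⁻⁵ m².
P = σAT⁴ ⇒ T = (P/(σA))^(1/4) = (1.542/(5.670×10⁻⁸×5.06×10⁻⁵))^(1/4) = 856 K.

T ≈ 856 K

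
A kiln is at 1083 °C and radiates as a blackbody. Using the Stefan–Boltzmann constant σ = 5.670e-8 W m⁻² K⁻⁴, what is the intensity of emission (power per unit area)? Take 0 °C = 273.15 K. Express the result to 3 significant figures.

T = 1083 °C + 273.15 = 1356.15 K.
Stefan–Boltzmann: I = σT⁴ = 5.670×10⁻⁸ × (1356.15)⁴ = 1.92×10⁵ W/m².

I ≈ 1.92×10⁵ W/m²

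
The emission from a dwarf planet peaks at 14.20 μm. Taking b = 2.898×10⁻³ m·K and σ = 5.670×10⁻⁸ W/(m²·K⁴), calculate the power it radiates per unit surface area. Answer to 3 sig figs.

Wien's law: T = b/λ_max = 2.898×10⁻³/1.420×10⁻⁵ = 204.085 K.
Then I = σT⁴ = 5.670×10⁻⁸×(204.085)⁴ = 98.4 W/m².

I ≈ 98.4 W/m²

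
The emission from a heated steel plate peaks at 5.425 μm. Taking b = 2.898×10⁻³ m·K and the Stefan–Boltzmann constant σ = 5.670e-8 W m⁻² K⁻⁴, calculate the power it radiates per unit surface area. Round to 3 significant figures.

I ≈ 4.62×10³ W/m²

Wien's law: T = b/λ_max = 2.898×10⁻³/5.425×10⁻⁶ = 534.194 K.
Then I = σT⁴ = 5.670×10⁻⁸×(534.194)⁴ = 4.62×10³ W/m².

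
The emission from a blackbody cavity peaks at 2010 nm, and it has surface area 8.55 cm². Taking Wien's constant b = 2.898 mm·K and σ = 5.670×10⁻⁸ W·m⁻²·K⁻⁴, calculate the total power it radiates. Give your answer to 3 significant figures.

P ≈ 209 W

Wien's law: T = b/λ_max = 2.898×10⁻³/2.010×10⁻⁶ = 1441.79 K.
Area A = 8.55 cm² = 8.55×10⁻⁴ m².
Then P = σAT⁴ = 5.670×10⁻⁸×8.55×10⁻⁴×(1441.79)⁴ = 209 W.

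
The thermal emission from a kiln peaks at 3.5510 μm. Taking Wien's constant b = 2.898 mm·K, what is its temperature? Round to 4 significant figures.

Wien's law gives T = b/λ_max = (2.898×10⁻³ m·K)/(3.5510×10⁻⁶ m) = 816.1 K.

T ≈ 816.1 K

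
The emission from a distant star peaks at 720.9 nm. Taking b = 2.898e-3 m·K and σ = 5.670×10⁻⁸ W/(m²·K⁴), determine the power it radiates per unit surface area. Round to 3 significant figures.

Wien's law: T = b/λ_max = 2.898×10⁻³/7.209×10⁻⁷ = 4019.98 K.
Then I = σT⁴ = 5.670×10⁻⁸×(4019.98)⁴ = 1.48×10⁷ W/m².

I ≈ 1.48×10⁷ W/m²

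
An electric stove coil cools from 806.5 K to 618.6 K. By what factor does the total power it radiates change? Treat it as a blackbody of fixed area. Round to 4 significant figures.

P ∝ T⁴, so P₂/P₁ = (T₂/T₁)⁴ = (618.6/806.5)⁴ = (0.767018)⁴ = 0.3461.

P₂/P₁ ≈ 0.3461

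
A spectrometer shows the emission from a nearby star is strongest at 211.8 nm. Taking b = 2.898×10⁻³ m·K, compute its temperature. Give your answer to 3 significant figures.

T ≈ 1.37×10⁴ K

Wien's law gives T = b/λ_max = (2.898×10⁻³ m·K)/(2.118×10⁻⁷ m) = 1.37×10⁴ K.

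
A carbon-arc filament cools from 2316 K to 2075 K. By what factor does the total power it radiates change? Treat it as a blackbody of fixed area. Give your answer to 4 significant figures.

P₂/P₁ ≈ 0.6443

P ∝ T⁴, so P₂/P₁ = (T₂/T₁)⁴ = (2075/2316)⁴ = (0.895941)⁴ = 0.6443.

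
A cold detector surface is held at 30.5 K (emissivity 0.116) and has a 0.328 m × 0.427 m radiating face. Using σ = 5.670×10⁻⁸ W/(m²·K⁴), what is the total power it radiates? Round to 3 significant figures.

P ≈ 7.97×10⁻⁴ W

Area A = 0.328 × 0.427 = 0.140056 m².
P = εσAT⁴ = 0.116 × 5.670×10⁻⁸ × 0.140056 × (30.5)⁴ = 7.97×10⁻⁴ W.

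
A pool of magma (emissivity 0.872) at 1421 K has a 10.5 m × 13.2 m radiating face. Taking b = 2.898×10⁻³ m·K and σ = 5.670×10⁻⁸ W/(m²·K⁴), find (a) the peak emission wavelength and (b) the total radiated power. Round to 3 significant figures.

(a) λ_max = b/T = 2.898×10⁻³/1421 = 2.039×10⁻⁶ m = 2.04×10³ nm.
Area A = 10.5 × 13.2 = 138.6 m².
(b) P = εσAT⁴ = 0.872×5.670×10⁻⁸×138.6×(1421)⁴ = 2.79×10⁷ W.

λ_max ≈ 2.04×10³ nm; P ≈ 2.79×10⁷ W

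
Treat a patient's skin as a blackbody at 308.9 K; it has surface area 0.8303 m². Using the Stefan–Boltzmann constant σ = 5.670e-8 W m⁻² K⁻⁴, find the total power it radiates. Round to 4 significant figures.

Area A = 0.8303 m².
P = σAT⁴ = 5.670×10⁻⁸ × 0.8303 × (308.9)⁴ = 428.6 W.

P ≈ 428.6 W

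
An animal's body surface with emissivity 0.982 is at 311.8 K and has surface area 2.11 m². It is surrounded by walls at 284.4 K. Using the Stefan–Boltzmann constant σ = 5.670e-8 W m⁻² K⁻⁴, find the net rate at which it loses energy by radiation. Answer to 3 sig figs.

Area A = 2.11 m².
Net radiated power P_net = εσA(T⁴ − T₀⁴) = 0.982×5.670×10⁻⁸×2.11×(311.8⁴ − 284.4⁴).
T⁴ − T₀⁴ = 9.45158×10⁹ − 6.54212×10⁹ = 2.90946×10⁹ K⁴, so P_net = 342 W.

Net loss ≈ 342 W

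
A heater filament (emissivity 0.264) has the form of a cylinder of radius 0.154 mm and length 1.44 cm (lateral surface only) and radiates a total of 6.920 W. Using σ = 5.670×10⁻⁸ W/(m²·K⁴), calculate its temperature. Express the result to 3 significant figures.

T ≈ 2.40×10³ K

Lateral area A = 2πrL = 2π×1.54×10⁻⁴×0.0144 = 1.39336×10⁻⁵ m².
P = εσAT⁴ ⇒ T = (P/(εσA))^(1/4) = (6.920/(0.264×5.670×10⁻⁸×1.39336×10⁻⁵))^(1/4) = 2.40×10³ K.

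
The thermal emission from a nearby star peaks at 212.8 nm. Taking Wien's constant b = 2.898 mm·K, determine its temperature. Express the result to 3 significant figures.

T ≈ 1.36×10⁴ K

Wien's law gives T = b/λ_max = (2.898×10⁻³ m·K)/(2.128×10⁻⁷ m) = 1.36×10⁴ K.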